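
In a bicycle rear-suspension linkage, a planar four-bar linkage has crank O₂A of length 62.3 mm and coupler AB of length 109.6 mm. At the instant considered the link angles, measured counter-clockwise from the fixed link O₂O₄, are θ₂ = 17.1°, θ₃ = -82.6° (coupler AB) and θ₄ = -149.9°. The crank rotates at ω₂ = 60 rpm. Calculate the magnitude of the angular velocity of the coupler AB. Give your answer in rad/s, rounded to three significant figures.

ω₂ = 6.283 rad/s (from 60 rpm).
Differentiating the loop-closure r₂e^{iθ₂}+r₃e^{iθ₃}=r₁+r₄e^{iθ₄} gives r₂ω₂e^{iθ₂}+r₃ω₃e^{iθ₃}=r₄ω₄e^{iθ₄}.
Eliminating the other unknown: ω₃ = r₂ω₂ sin(θ₄−θ₂) / [r₃ sin(θ₃−θ₄)].
Numerator sine = -0.22495; denominator sine = +0.92254.
Result = 0.0623·6.283·(-0.22495) / (0.1096·(+0.92254)) = -0.87089 rad/s; magnitude 0.87089 rad/s.

0.871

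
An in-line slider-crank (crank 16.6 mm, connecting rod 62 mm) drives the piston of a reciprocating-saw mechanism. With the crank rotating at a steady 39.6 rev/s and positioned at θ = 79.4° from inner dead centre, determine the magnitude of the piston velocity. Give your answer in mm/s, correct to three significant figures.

4270

ω = 2π·39.6 = 248.8 rad/s
For an in-line slider-crank, x = r cosθ + √(L² − r² sin²θ), so v = −rω sinθ·[1 + r cosθ/√(L² − r² sin²θ)].
With r = 0.0166 m, L = 0.062 m, θ = 79.4°: √(L² − r² sin²θ) = 0.059814 m.
v = −0.0166·248.8·0.98294·[1 + 0.0166·0.18395/0.059814] = -4.2671 m/s.
|v| = 4.2671 m/s = 4267.1 mm/s.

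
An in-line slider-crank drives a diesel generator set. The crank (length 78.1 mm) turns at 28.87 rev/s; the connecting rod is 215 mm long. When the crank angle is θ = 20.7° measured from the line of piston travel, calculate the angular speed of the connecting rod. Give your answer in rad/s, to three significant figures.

62.2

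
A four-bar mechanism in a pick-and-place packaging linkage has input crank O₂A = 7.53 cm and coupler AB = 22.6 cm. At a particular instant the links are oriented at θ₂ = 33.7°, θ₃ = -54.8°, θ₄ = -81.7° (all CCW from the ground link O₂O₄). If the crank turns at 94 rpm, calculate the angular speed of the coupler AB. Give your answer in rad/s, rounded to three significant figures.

ω₂ = 9.844 rad/s (from 94 rpm).
Differentiating the loop-closure r₂e^{iθ₂}+r₃e^{iθ₃}=r₁+r₄e^{iθ₄} gives r₂ω₂e^{iθ₂}+r₃ω₃e^{iθ₃}=r₄ω₄e^{iθ₄}.
Eliminating the other unknown: ω₃ = r₂ω₂ sin(θ₄−θ₂) / [r₃ sin(θ₃−θ₄)].
Numerator sine = -0.90334; denominator sine = +0.45243.
Result = 0.0753·9.844·(-0.90334) / (0.226·(+0.45243)) = -6.5484 rad/s; magnitude 6.5484 rad/s.

6.55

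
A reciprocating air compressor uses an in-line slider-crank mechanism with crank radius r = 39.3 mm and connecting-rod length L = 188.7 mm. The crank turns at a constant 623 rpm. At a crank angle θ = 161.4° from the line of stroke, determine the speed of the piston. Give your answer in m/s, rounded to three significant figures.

0.656

ω = 2π·623/60 = 65.24 rad/s
For an in-line slider-crank, x = r cosθ + √(L² − r² sin²θ), so v = −rω sinθ·[1 + r cosθ/√(L² − r² sin²θ)].
With r = 0.0393 m, L = 0.1887 m, θ = 161.4°: √(L² − r² sin²θ) = 0.18828 m.
v = −0.0393·65.24·0.31896·[1 + 0.0393·-0.94777/0.18828] = -0.65601 m/s.
|v| = 0.65601 m/s.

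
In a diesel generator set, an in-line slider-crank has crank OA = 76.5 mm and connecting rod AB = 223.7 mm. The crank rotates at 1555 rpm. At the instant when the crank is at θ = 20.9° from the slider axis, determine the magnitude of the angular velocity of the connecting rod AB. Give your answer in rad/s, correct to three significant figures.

ω = 162.8 rad/s (converted from 1555 rpm).
The rod makes angle φ with the slider axis where L sinφ = r sinθ; differentiating, L cosφ·φ̇ = r ω cosθ.
L cosφ = √(L² − r² sin²θ) = 0.22203 m.
|ω_rod| = r ω |cosθ| / √(L² − r² sin²θ) = 0.0765·162.8·0.93420/0.22203 = 52.415 rad/s.

52.4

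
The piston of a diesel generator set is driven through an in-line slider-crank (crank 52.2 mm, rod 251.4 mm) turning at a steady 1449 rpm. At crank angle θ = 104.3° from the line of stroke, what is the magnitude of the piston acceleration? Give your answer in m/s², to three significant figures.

ω = 2π·1449/60 = 151.7 rad/s
x(θ) = r cosθ + √(L² − r² sin²θ); with ω constant, a = ω²·d²x/dθ².
d²x/dθ² = −r cosθ − r²(cos2θ)/√u − r⁴ sin²2θ/(4u^{3/2}),  u = L² − r² sin²θ = 0.0606434 m².
Substituting r = 0.0522 m, L = 0.2514 m, θ = 104.3°: d²x/dθ² = +0.02258 m.
a = ω²·d²x/dθ² = (151.7)²·(+0.02258) = +519.89 m/s²;  |a| = 519.89 m/s².

520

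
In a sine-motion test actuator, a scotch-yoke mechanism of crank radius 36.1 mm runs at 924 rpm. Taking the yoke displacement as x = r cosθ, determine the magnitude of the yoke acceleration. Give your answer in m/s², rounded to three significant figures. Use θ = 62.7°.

155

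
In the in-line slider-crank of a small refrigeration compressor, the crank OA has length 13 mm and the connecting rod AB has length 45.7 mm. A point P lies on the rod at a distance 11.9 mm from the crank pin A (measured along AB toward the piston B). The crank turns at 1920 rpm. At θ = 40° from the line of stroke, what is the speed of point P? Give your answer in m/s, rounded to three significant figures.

2.31

ω = 201.1 rad/s.  Crank-pin speed |V_A| = rω = 2.6138 m/s, perpendicular to OA.
Rod angle: sinφ = −(r/L) sinθ ⇒ φ = -10.536°; ω_rod = −rω cosθ/√(L²−r²sin²θ) = -44.565 rad/s.
V_P = V_A + ω_rod × AP, with AP = 0.0119 m along the rod.
Components: V_Px = −rω sinθ − a·ω_rod·sinφ = -1.7771 m/s;  V_Py = rω cosθ + a·ω_rod·cosφ = +1.4809 m/s.
|V_P| = √(V_Px² + V_Py²) = 2.3133 m/s.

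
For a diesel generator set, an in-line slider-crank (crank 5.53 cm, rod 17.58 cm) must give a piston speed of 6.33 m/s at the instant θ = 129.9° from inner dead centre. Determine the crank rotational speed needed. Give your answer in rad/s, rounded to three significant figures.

188

For an in-line slider-crank, |v_piston| = rω|sinθ|·[1 + r cosθ/√(L² − r² sin²θ)].
With r = 0.0553 m, L = 0.1758 m, θ = 129.9°: the bracketed kinematic factor |dx/dθ| = 0.033603 m.
ω = v/|dx/dθ| = 6.33/0.033603 = 188.37 rad/s.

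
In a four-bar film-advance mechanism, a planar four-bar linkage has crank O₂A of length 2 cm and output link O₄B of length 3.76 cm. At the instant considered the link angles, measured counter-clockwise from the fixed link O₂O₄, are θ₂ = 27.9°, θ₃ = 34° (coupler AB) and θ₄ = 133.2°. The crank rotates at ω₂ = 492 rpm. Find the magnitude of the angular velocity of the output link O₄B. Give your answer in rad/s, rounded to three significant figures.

ω₂ = 51.52 rad/s (from 492 rpm).
Differentiating the loop-closure r₂e^{iθ₂}+r₃e^{iθ₃}=r₁+r₄e^{iθ₄} gives r₂ω₂e^{iθ₂}+r₃ω₃e^{iθ₃}=r₄ω₄e^{iθ₄}.
Eliminating the other unknown: ω₄ = r₂ω₂ sin(θ₂−θ₃) / [r₄ sin(θ₄−θ₃)].
Numerator sine = -0.10626; denominator sine = +0.98714.
Result = 0.02·51.52·(-0.10626) / (0.0376·(+0.98714)) = -2.9502 rad/s; magnitude 2.9502 rad/s.

2.95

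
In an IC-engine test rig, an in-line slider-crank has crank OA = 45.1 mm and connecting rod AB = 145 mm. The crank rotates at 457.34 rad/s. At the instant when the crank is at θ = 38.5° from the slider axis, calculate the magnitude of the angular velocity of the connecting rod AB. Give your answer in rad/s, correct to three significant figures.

113

ω = 457.3 rad/s
The rod makes angle φ with the slider axis where L sinφ = r sinθ; differentiating, L cosφ·φ̇ = r ω cosθ.
L cosφ = √(L² − r² sin²θ) = 0.14226 m.
|ω_rod| = r ω |cosθ| / √(L² − r² sin²θ) = 0.0451·457.3·0.78261/0.14226 = 113.47 rad/s.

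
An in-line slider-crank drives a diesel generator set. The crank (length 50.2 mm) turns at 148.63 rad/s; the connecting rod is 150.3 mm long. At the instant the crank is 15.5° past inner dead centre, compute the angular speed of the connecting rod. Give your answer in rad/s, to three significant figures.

ω = 148.6 rad/s
The rod makes angle φ with the slider axis where L sinφ = r sinθ; differentiating, L cosφ·φ̇ = r ω cosθ.
L cosφ = √(L² − r² sin²θ) = 0.1497 m.
|ω_rod| = r ω |cosθ| / √(L² − r² sin²θ) = 0.0502·148.6·0.96363/0.1497 = 48.028 rad/s.

48.0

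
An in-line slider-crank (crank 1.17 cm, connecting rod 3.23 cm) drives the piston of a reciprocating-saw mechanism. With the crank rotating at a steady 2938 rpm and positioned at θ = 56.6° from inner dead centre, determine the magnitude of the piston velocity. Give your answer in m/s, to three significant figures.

ω = 2π·2938/60 = 307.7 rad/s
For an in-line slider-crank, x = r cosθ + √(L² − r² sin²θ), so v = −rω sinθ·[1 + r cosθ/√(L² − r² sin²θ)].
With r = 0.0117 m, L = 0.0323 m, θ = 56.6°: √(L² − r² sin²θ) = 0.030788 m.
v = −0.0117·307.7·0.83485·[1 + 0.0117·0.55048/0.030788] = -3.6339 m/s.
|v| = 3.6339 m/s.

3.63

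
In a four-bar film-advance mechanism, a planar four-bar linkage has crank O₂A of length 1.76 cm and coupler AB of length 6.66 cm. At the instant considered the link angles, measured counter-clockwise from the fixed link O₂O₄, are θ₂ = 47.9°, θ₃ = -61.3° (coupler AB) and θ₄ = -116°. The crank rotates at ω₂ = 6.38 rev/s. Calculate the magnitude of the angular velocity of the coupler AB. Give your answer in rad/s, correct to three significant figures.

3.60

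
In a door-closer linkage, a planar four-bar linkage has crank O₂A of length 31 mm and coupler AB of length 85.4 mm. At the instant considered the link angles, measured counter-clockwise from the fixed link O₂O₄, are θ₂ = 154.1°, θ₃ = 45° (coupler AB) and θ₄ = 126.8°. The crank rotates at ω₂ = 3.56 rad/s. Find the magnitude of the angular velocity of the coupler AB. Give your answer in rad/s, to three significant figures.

ω₂ = 3.56 rad/s
Differentiating the loop-closure r₂e^{iθ₂}+r₃e^{iθ₃}=r₁+r₄e^{iθ₄} gives r₂ω₂e^{iθ₂}+r₃ω₃e^{iθ₃}=r₄ω₄e^{iθ₄}.
Eliminating the other unknown: ω₃ = r₂ω₂ sin(θ₄−θ₂) / [r₃ sin(θ₃−θ₄)].
Numerator sine = -0.45865; denominator sine = -0.98978.
Result = 0.031·3.56·(-0.45865) / (0.0854·(-0.98978)) = +0.59882 rad/s; magnitude 0.59882 rad/s.

0.599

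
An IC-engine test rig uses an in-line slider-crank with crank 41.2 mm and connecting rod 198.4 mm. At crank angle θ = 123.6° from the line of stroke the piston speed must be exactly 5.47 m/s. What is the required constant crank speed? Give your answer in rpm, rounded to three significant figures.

For an in-line slider-crank, |v_piston| = rω|sinθ|·[1 + r cosθ/√(L² − r² sin²θ)].
With r = 0.0412 m, L = 0.1984 m, θ = 123.6°: the bracketed kinematic factor |dx/dθ| = 0.030312 m.
ω = v/|dx/dθ| = 5.47/0.030312 = 180.45 rad/s.
N = 60ω/(2π) = 1723.2 rpm.

1720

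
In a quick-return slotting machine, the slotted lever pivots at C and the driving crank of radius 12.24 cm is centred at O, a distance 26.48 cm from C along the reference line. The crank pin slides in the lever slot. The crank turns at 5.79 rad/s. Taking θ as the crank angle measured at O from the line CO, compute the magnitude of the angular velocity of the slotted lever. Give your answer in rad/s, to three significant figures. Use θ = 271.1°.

1.05

ω = 5.79 rad/s
Crank pin A relative to C: A = (d + r cosθ, r sinθ); lever angle φ = atan2(r sinθ, d + r cosθ).
Differentiating tanφ: φ̇ = rω(d cosθ + r)/(d² + r² + 2dr cosθ).
d² + r² + 2dr cosθ = |CA|² = 0.0863452 m²;  d cosθ + r = +0.12748 m.
|ω_lever| = |0.1224·5.79·+0.12748| / 0.0863452 = 1.0463 rad/s.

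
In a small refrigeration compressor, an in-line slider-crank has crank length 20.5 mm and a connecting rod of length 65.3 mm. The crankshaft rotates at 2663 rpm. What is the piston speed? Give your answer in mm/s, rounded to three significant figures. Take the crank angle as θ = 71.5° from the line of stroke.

5990

ω = 2π·2663/60 = 278.9 rad/s
For an in-line slider-crank, x = r cosθ + √(L² − r² sin²θ), so v = −rω sinθ·[1 + r cosθ/√(L² − r² sin²θ)].
With r = 0.0205 m, L = 0.0653 m, θ = 71.5°: √(L² − r² sin²θ) = 0.062339 m.
v = −0.0205·278.9·0.94832·[1 + 0.0205·0.31730/0.062339] = -5.9871 m/s.
|v| = 5.9871 m/s = 5987.1 mm/s.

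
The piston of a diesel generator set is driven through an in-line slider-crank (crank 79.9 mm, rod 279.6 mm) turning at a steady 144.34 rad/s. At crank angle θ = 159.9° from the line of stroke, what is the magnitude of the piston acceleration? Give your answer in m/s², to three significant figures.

ω = 144.3 rad/s
x(θ) = r cosθ + √(L² − r² sin²θ); with ω constant, a = ω²·d²x/dθ².
d²x/dθ² = −r cosθ − r²(cos2θ)/√u − r⁴ sin²2θ/(4u^{3/2}),  u = L² − r² sin²θ = 0.0774222 m².
Substituting r = 0.0799 m, L = 0.2796 m, θ = 159.9°: d²x/dθ² = +0.057312 m.
a = ω²·d²x/dθ² = (144.3)²·(+0.057312) = +1194 m/s²;  |a| = 1194 m/s².

1190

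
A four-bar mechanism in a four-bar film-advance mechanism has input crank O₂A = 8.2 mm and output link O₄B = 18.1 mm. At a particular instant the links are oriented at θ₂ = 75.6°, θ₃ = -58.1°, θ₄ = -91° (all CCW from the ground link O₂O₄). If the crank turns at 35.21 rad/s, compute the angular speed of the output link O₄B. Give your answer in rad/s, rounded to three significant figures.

ω₂ = 35.21 rad/s
Differentiating the loop-closure r₂e^{iθ₂}+r₃e^{iθ₃}=r₁+r₄e^{iθ₄} gives r₂ω₂e^{iθ₂}+r₃ω₃e^{iθ₃}=r₄ω₄e^{iθ₄}.
Eliminating the other unknown: ω₄ = r₂ω₂ sin(θ₂−θ₃) / [r₄ sin(θ₄−θ₃)].
Numerator sine = +0.72297; denominator sine = -0.54317.
Result = 0.0082·35.21·(+0.72297) / (0.0181·(-0.54317)) = -21.231 rad/s; magnitude 21.231 rad/s.

21.2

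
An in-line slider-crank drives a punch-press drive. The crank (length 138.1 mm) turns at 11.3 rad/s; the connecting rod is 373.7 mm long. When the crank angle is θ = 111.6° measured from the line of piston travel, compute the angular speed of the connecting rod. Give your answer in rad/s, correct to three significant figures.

1.64

ω = 11.3 rad/s
The rod makes angle φ with the slider axis where L sinφ = r sinθ; differentiating, L cosφ·φ̇ = r ω cosθ.
L cosφ = √(L² − r² sin²θ) = 0.35095 m.
|ω_rod| = r ω |cosθ| / √(L² − r² sin²θ) = 0.1381·11.3·0.36812/0.35095 = 1.6369 rad/s.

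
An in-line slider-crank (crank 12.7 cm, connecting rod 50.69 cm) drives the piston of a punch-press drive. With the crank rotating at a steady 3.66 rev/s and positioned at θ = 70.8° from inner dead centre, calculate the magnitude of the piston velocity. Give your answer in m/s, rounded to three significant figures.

ω = 2π·3.66 = 23 rad/s
For an in-line slider-crank, x = r cosθ + √(L² − r² sin²θ), so v = −rω sinθ·[1 + r cosθ/√(L² − r² sin²θ)].
With r = 0.127 m, L = 0.5069 m, θ = 70.8°: √(L² − r² sin²θ) = 0.49251 m.
v = −0.127·23·0.94438·[1 + 0.127·0.32887/0.49251] = -2.992 m/s.
|v| = 2.992 m/s.

2.99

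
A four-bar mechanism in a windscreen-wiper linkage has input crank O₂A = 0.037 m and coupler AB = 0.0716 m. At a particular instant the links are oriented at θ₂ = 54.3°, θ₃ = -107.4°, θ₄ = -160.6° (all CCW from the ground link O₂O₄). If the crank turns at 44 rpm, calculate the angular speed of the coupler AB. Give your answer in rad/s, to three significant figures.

1.70

ω₂ = 4.608 rad/s (from 44 rpm).
Differentiating the loop-closure r₂e^{iθ₂}+r₃e^{iθ₃}=r₁+r₄e^{iθ₄} gives r₂ω₂e^{iθ₂}+r₃ω₃e^{iθ₃}=r₄ω₄e^{iθ₄}.
Eliminating the other unknown: ω₃ = r₂ω₂ sin(θ₄−θ₂) / [r₃ sin(θ₃−θ₄)].
Numerator sine = +0.57215; denominator sine = +0.80073.
Result = 0.037·4.608·(+0.57215) / (0.0716·(+0.80073)) = +1.7013 rad/s; magnitude 1.7013 rad/s.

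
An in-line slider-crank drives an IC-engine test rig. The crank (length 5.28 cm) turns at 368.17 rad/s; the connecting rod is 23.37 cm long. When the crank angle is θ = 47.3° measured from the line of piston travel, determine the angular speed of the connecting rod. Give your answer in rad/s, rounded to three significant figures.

ω = 368.2 rad/s
The rod makes angle φ with the slider axis where L sinφ = r sinθ; differentiating, L cosφ·φ̇ = r ω cosθ.
L cosφ = √(L² − r² sin²θ) = 0.23046 m.
|ω_rod| = r ω |cosθ| / √(L² − r² sin²θ) = 0.0528·368.2·0.67816/0.23046 = 57.204 rad/s.

57.2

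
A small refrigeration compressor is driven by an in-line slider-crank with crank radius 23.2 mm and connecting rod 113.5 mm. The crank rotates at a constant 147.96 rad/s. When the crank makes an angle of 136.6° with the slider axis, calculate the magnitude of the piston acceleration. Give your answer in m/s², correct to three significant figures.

ω = 148 rad/s
x(θ) = r cosθ + √(L² − r² sin²θ); with ω constant, a = ω²·d²x/dθ².
d²x/dθ² = −r cosθ − r²(cos2θ)/√u − r⁴ sin²2θ/(4u^{3/2}),  u = L² − r² sin²θ = 0.0126282 m².
Substituting r = 0.0232 m, L = 0.1135 m, θ = 136.6°: d²x/dθ² = +0.016538 m.
a = ω²·d²x/dθ² = (148)²·(+0.016538) = +362.06 m/s²;  |a| = 362.06 m/s².

362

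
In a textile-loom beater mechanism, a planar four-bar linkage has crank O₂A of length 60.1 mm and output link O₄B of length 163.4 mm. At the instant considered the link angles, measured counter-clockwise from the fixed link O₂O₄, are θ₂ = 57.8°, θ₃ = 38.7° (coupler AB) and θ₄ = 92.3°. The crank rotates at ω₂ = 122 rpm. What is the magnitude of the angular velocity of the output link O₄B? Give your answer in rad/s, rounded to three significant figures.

1.91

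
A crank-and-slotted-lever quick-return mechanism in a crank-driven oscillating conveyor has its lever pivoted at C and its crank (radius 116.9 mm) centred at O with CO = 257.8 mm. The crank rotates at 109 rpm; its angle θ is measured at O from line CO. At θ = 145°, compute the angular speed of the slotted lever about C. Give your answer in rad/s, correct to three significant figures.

ω = 11.41 rad/s (from 109 rpm).
Crank pin A relative to C: A = (d + r cosθ, r sinθ); lever angle φ = atan2(r sinθ, d + r cosθ).
Differentiating tanφ: φ̇ = rω(d cosθ + r)/(d² + r² + 2dr cosθ).
d² + r² + 2dr cosθ = |CA|² = 0.0307532 m²;  d cosθ + r = -0.094277 m.
|ω_lever| = |0.1169·11.41·-0.094277| / 0.0307532 = 4.0906 rad/s.

4.09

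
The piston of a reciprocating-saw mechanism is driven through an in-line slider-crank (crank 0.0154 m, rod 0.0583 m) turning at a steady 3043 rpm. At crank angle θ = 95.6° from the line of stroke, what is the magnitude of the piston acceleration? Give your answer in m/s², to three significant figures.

572

ω = 2π·3043/60 = 318.7 rad/s
x(θ) = r cosθ + √(L² − r² sin²θ); with ω constant, a = ω²·d²x/dθ².
d²x/dθ² = −r cosθ − r²(cos2θ)/√u − r⁴ sin²2θ/(4u^{3/2}),  u = L² − r² sin²θ = 0.00316399 m².
Substituting r = 0.0154 m, L = 0.0583 m, θ = 95.6°: d²x/dθ² = +0.0056357 m.
a = ω²·d²x/dθ² = (318.7)²·(+0.0056357) = +572.28 m/s²;  |a| = 572.28 m/s².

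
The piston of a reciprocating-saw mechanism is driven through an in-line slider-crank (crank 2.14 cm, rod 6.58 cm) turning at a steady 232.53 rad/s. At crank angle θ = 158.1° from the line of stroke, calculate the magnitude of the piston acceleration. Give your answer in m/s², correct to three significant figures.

795

ω = 232.5 rad/s
x(θ) = r cosθ + √(L² − r² sin²θ); with ω constant, a = ω²·d²x/dθ².
d²x/dθ² = −r cosθ − r²(cos2θ)/√u − r⁴ sin²2θ/(4u^{3/2}),  u = L² − r² sin²θ = 0.00426593 m².
Substituting r = 0.0214 m, L = 0.0658 m, θ = 158.1°: d²x/dθ² = +0.014705 m.
a = ω²·d²x/dθ² = (232.5)²·(+0.014705) = +795.09 m/s²;  |a| = 795.09 m/s².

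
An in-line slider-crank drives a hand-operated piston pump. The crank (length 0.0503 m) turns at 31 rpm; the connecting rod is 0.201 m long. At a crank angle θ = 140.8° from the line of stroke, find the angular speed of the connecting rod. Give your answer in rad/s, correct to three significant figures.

ω = 3.246 rad/s (converted from 31 rpm).
The rod makes angle φ with the slider axis where L sinφ = r sinθ; differentiating, L cosφ·φ̇ = r ω cosθ.
L cosφ = √(L² − r² sin²θ) = 0.19847 m.
|ω_rod| = r ω |cosθ| / √(L² − r² sin²θ) = 0.0503·3.246·0.77494/0.19847 = 0.63758 rad/s.

0.638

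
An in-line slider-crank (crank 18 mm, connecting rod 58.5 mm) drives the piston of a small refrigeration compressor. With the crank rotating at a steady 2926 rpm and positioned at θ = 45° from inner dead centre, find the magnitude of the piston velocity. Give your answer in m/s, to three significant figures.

ω = 2π·2926/60 = 306.4 rad/s
For an in-line slider-crank, x = r cosθ + √(L² − r² sin²θ), so v = −rω sinθ·[1 + r cosθ/√(L² − r² sin²θ)].
With r = 0.018 m, L = 0.0585 m, θ = 45°: √(L² − r² sin²θ) = 0.057099 m.
v = −0.018·306.4·0.70711·[1 + 0.018·0.70711/0.057099] = -4.7693 m/s.
|v| = 4.7693 m/s.

4.77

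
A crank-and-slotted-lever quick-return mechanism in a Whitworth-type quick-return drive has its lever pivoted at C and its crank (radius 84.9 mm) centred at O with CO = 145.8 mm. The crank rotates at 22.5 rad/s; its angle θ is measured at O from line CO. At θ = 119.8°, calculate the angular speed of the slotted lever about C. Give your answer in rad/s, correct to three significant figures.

ω = 22.5 rad/s
Crank pin A relative to C: A = (d + r cosθ, r sinθ); lever angle φ = atan2(r sinθ, d + r cosθ).
Differentiating tanφ: φ̇ = rω(d cosθ + r)/(d² + r² + 2dr cosθ).
d² + r² + 2dr cosθ = |CA|² = 0.0161621 m²;  d cosθ + r = +0.012441 m.
|ω_lever| = |0.0849·22.5·+0.012441| / 0.0161621 = 1.4705 rad/s.

1.47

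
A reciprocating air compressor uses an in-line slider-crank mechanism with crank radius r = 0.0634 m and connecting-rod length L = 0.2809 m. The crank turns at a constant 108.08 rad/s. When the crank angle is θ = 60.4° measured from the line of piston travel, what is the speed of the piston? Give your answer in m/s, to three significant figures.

6.64

ω = 108.1 rad/s
For an in-line slider-crank, x = r cosθ + √(L² − r² sin²θ), so v = −rω sinθ·[1 + r cosθ/√(L² − r² sin²θ)].
With r = 0.0634 m, L = 0.2809 m, θ = 60.4°: √(L² − r² sin²θ) = 0.27544 m.
v = −0.0634·108.1·0.86949·[1 + 0.0634·0.49394/0.27544] = -6.6354 m/s.
|v| = 6.6354 m/s.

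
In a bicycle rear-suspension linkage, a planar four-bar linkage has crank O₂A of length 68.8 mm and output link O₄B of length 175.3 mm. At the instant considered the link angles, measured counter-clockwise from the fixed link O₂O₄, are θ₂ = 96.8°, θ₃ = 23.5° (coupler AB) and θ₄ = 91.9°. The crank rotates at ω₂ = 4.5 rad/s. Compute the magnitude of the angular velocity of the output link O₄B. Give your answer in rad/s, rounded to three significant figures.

ω₂ = 4.5 rad/s
Differentiating the loop-closure r₂e^{iθ₂}+r₃e^{iθ₃}=r₁+r₄e^{iθ₄} gives r₂ω₂e^{iθ₂}+r₃ω₃e^{iθ₃}=r₄ω₄e^{iθ₄}.
Eliminating the other unknown: ω₄ = r₂ω₂ sin(θ₂−θ₃) / [r₄ sin(θ₄−θ₃)].
Numerator sine = +0.95782; denominator sine = +0.92978.
Result = 0.0688·4.5·(+0.95782) / (0.1753·(+0.92978)) = +1.8194 rad/s; magnitude 1.8194 rad/s.

1.82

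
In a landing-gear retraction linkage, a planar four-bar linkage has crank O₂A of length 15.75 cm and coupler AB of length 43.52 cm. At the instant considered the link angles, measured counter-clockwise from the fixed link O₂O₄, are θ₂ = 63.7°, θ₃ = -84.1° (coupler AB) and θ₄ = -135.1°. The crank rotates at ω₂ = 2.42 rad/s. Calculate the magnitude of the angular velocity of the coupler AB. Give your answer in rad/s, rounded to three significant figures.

0.363

ω₂ = 2.42 rad/s
Differentiating the loop-closure r₂e^{iθ₂}+r₃e^{iθ₃}=r₁+r₄e^{iθ₄} gives r₂ω₂e^{iθ₂}+r₃ω₃e^{iθ₃}=r₄ω₄e^{iθ₄}.
Eliminating the other unknown: ω₃ = r₂ω₂ sin(θ₄−θ₂) / [r₃ sin(θ₃−θ₄)].
Numerator sine = +0.32227; denominator sine = +0.77715.
Result = 0.1575·2.42·(+0.32227) / (0.4352·(+0.77715)) = +0.36318 rad/s; magnitude 0.36318 rad/s.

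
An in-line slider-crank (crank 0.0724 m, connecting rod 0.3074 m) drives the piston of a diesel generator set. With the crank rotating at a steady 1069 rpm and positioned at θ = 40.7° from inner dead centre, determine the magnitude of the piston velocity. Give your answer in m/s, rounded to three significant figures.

ω = 2π·1069/60 = 111.9 rad/s
For an in-line slider-crank, x = r cosθ + √(L² − r² sin²θ), so v = −rω sinθ·[1 + r cosθ/√(L² − r² sin²θ)].
With r = 0.0724 m, L = 0.3074 m, θ = 40.7°: √(L² − r² sin²θ) = 0.30375 m.
v = −0.0724·111.9·0.65210·[1 + 0.0724·0.75813/0.30375] = -6.2402 m/s.
|v| = 6.2402 m/s.

6.24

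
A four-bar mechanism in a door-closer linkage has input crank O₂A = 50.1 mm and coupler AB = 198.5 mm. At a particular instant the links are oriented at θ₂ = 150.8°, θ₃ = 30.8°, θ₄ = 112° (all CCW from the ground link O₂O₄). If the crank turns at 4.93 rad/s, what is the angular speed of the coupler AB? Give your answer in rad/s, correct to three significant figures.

ω₂ = 4.93 rad/s
Differentiating the loop-closure r₂e^{iθ₂}+r₃e^{iθ₃}=r₁+r₄e^{iθ₄} gives r₂ω₂e^{iθ₂}+r₃ω₃e^{iθ₃}=r₄ω₄e^{iθ₄}.
Eliminating the other unknown: ω₃ = r₂ω₂ sin(θ₄−θ₂) / [r₃ sin(θ₃−θ₄)].
Numerator sine = -0.62660; denominator sine = -0.98823.
Result = 0.0501·4.93·(-0.62660) / (0.1985·(-0.98823)) = +0.78897 rad/s; magnitude 0.78897 rad/s.

0.789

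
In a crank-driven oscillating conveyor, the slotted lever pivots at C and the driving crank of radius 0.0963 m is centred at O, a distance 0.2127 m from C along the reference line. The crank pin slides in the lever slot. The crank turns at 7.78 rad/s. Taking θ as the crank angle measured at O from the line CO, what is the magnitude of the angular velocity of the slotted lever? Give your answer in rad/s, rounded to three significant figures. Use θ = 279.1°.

ω = 7.78 rad/s
Crank pin A relative to C: A = (d + r cosθ, r sinθ); lever angle φ = atan2(r sinθ, d + r cosθ).
Differentiating tanφ: φ̇ = rω(d cosθ + r)/(d² + r² + 2dr cosθ).
d² + r² + 2dr cosθ = |CA|² = 0.0609941 m²;  d cosθ + r = +0.12994 m.
|ω_lever| = |0.0963·7.78·+0.12994| / 0.0609941 = 1.5961 rad/s.

1.60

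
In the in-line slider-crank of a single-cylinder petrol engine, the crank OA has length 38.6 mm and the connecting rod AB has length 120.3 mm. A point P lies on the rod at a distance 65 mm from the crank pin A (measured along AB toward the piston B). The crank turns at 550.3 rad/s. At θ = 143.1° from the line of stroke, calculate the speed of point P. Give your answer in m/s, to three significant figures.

13.5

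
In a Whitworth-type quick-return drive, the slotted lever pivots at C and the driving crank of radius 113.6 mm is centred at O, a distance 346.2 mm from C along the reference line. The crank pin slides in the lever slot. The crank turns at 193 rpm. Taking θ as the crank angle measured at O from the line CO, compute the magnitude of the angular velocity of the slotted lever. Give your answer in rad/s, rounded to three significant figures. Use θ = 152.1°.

ω = 20.21 rad/s (from 193 rpm).
Crank pin A relative to C: A = (d + r cosθ, r sinθ); lever angle φ = atan2(r sinθ, d + r cosθ).
Differentiating tanφ: φ̇ = rω(d cosθ + r)/(d² + r² + 2dr cosθ).
d² + r² + 2dr cosθ = |CA|² = 0.0632454 m²;  d cosθ + r = -0.19236 m.
|ω_lever| = |0.1136·20.21·-0.19236| / 0.0632454 = 6.9831 rad/s.

6.98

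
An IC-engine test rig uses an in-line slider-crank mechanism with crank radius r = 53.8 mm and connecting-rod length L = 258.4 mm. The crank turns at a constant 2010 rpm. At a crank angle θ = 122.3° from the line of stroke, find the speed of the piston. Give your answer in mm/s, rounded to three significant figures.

ω = 2π·2010/60 = 210.5 rad/s
For an in-line slider-crank, x = r cosθ + √(L² − r² sin²θ), so v = −rω sinθ·[1 + r cosθ/√(L² − r² sin²θ)].
With r = 0.0538 m, L = 0.2584 m, θ = 122.3°: √(L² − r² sin²θ) = 0.25437 m.
v = −0.0538·210.5·0.84526·[1 + 0.0538·-0.53435/0.25437] = -8.4901 m/s.
|v| = 8.4901 m/s = 8490.1 mm/s.

8490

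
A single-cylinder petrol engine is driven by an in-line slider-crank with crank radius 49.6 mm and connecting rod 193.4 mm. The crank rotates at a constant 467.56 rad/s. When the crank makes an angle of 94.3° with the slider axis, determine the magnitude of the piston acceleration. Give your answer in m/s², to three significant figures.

ω = 467.6 rad/s
x(θ) = r cosθ + √(L² − r² sin²θ); with ω constant, a = ω²·d²x/dθ².
d²x/dθ² = −r cosθ − r²(cos2θ)/√u − r⁴ sin²2θ/(4u^{3/2}),  u = L² − r² sin²θ = 0.0349572 m².
Substituting r = 0.0496 m, L = 0.1934 m, θ = 94.3°: d²x/dθ² = +0.016724 m.
a = ω²·d²x/dθ² = (467.6)²·(+0.016724) = +3656.1 m/s²;  |a| = 3656.1 m/s².

3660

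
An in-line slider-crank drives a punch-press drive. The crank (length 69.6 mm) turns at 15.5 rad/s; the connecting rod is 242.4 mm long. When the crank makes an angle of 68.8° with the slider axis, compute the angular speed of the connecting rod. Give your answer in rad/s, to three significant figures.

ω = 15.5 rad/s
The rod makes angle φ with the slider axis where L sinφ = r sinθ; differentiating, L cosφ·φ̇ = r ω cosθ.
L cosφ = √(L² − r² sin²θ) = 0.23355 m.
|ω_rod| = r ω |cosθ| / √(L² − r² sin²θ) = 0.0696·15.5·0.36162/0.23355 = 1.6704 rad/s.

1.67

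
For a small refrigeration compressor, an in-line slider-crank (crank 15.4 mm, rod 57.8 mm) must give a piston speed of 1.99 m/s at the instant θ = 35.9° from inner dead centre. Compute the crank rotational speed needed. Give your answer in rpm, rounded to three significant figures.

For an in-line slider-crank, |v_piston| = rω|sinθ|·[1 + r cosθ/√(L² − r² sin²θ)].
With r = 0.0154 m, L = 0.0578 m, θ = 35.9°: the bracketed kinematic factor |dx/dθ| = 0.011003 m.
ω = v/|dx/dθ| = 1.99/0.011003 = 180.86 rad/s.
N = 60ω/(2π) = 1727 rpm.

1730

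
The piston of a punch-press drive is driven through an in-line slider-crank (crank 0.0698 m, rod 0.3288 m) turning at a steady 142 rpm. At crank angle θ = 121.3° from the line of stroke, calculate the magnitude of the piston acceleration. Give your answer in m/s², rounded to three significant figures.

ω = 2π·142/60 = 14.87 rad/s
x(θ) = r cosθ + √(L² − r² sin²θ); with ω constant, a = ω²·d²x/dθ².
d²x/dθ² = −r cosθ − r²(cos2θ)/√u − r⁴ sin²2θ/(4u^{3/2}),  u = L² − r² sin²θ = 0.104552 m².
Substituting r = 0.0698 m, L = 0.3288 m, θ = 121.3°: d²x/dθ² = +0.043058 m.
a = ω²·d²x/dθ² = (14.87)²·(+0.043058) = +9.5212 m/s²;  |a| = 9.5212 m/s².

9.52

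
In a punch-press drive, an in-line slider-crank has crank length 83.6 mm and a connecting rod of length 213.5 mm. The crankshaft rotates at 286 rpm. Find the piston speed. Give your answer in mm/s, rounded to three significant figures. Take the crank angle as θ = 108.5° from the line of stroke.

ω = 2π·286/60 = 29.95 rad/s
For an in-line slider-crank, x = r cosθ + √(L² − r² sin²θ), so v = −rω sinθ·[1 + r cosθ/√(L² − r² sin²θ)].
With r = 0.0836 m, L = 0.2135 m, θ = 108.5°: √(L² − r² sin²θ) = 0.19823 m.
v = −0.0836·29.95·0.94832·[1 + 0.0836·-0.31730/0.19823] = -2.0567 m/s.
|v| = 2.0567 m/s = 2056.7 mm/s.

2060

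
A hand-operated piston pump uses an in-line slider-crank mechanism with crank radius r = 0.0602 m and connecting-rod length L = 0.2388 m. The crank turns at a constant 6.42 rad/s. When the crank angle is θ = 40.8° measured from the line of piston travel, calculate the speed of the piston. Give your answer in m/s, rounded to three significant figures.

ω = 6.42 rad/s
For an in-line slider-crank, x = r cosθ + √(L² − r² sin²θ), so v = −rω sinθ·[1 + r cosθ/√(L² − r² sin²θ)].
With r = 0.0602 m, L = 0.2388 m, θ = 40.8°: √(L² − r² sin²θ) = 0.23554 m.
v = −0.0602·6.42·0.65342·[1 + 0.0602·0.75700/0.23554] = -0.3014 m/s.
|v| = 0.3014 m/s.

0.301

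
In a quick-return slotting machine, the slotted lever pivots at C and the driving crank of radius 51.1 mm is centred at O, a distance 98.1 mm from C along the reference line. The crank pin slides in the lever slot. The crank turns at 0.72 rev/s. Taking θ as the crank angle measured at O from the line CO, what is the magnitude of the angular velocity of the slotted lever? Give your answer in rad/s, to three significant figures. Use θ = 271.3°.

0.989

ω = 4.524 rad/s (from 0.72 rev/s).
Crank pin A relative to C: A = (d + r cosθ, r sinθ); lever angle φ = atan2(r sinθ, d + r cosθ).
Differentiating tanφ: φ̇ = rω(d cosθ + r)/(d² + r² + 2dr cosθ).
d² + r² + 2dr cosθ = |CA|² = 0.0124623 m²;  d cosθ + r = +0.053326 m.
|ω_lever| = |0.0511·4.524·+0.053326| / 0.0124623 = 0.98917 rad/s.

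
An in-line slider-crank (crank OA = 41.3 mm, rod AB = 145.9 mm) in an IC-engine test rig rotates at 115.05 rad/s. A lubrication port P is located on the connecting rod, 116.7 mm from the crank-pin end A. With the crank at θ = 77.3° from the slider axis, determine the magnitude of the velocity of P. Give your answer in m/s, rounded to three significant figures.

ω = 115 rad/s.  Crank-pin speed |V_A| = rω = 4.7516 m/s, perpendicular to OA.
Rod angle: sinφ = −(r/L) sinθ ⇒ φ = -16.030°; ω_rod = −rω cosθ/√(L²−r²sin²θ) = -7.4495 rad/s.
V_P = V_A + ω_rod × AP, with AP = 0.1167 m along the rod.
Components: V_Px = −rω sinθ − a·ω_rod·sinφ = -4.8754 m/s;  V_Py = rω cosθ + a·ω_rod·cosφ = +0.20907 m/s.
|V_P| = √(V_Px² + V_Py²) = 4.8799 m/s.

4.88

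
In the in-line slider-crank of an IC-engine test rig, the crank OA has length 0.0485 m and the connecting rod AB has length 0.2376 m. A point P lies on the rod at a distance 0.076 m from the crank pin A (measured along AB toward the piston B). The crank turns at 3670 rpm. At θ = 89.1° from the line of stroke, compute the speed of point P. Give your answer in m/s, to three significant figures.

ω = 384.3 rad/s.  Crank-pin speed |V_A| = rω = 18.64 m/s, perpendicular to OA.
Rod angle: sinφ = −(r/L) sinθ ⇒ φ = -11.777°; ω_rod = −rω cosθ/√(L²−r²sin²θ) = -1.2587 rad/s.
V_P = V_A + ω_rod × AP, with AP = 0.076 m along the rod.
Components: V_Px = −rω sinθ − a·ω_rod·sinφ = -18.657 m/s;  V_Py = rω cosθ + a·ω_rod·cosφ = +0.19913 m/s.
|V_P| = √(V_Px² + V_Py²) = 18.658 m/s.

18.7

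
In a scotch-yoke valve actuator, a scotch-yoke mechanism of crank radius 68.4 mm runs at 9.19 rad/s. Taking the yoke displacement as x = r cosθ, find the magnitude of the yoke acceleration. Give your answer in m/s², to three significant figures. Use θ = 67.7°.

ω = 9.19 rad/s
x = r cosθ ⇒ ẍ = −rω² cosθ (ω constant).
|a| = rω²|cosθ| = 0.0684·(9.19)²·|cos 67.7°| = 2.192 m/s².

2.19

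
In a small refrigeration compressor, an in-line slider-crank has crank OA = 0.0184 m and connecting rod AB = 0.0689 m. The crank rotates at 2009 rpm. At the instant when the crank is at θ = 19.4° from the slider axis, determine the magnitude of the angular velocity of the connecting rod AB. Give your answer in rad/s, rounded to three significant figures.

ω = 210.4 rad/s (converted from 2009 rpm).
The rod makes angle φ with the slider axis where L sinφ = r sinθ; differentiating, L cosφ·φ̇ = r ω cosθ.
L cosφ = √(L² − r² sin²θ) = 0.068628 m.
|ω_rod| = r ω |cosθ| / √(L² − r² sin²θ) = 0.0184·210.4·0.94322/0.068628 = 53.203 rad/s.

53.2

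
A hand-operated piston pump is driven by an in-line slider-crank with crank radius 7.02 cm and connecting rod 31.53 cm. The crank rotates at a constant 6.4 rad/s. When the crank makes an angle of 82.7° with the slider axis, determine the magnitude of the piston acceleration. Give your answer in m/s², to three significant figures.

0.269

ω = 6.4 rad/s
x(θ) = r cosθ + √(L² − r² sin²θ); with ω constant, a = ω²·d²x/dθ².
d²x/dθ² = −r cosθ − r²(cos2θ)/√u − r⁴ sin²2θ/(4u^{3/2}),  u = L² − r² sin²θ = 0.0945656 m².
Substituting r = 0.0702 m, L = 0.3153 m, θ = 82.7°: d²x/dθ² = +0.0065747 m.
a = ω²·d²x/dθ² = (6.4)²·(+0.0065747) = +0.2693 m/s²;  |a| = 0.2693 m/s².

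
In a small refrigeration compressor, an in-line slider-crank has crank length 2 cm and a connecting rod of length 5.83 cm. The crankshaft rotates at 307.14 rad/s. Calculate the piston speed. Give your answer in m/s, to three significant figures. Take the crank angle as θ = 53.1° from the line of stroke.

5.96

ω = 307.1 rad/s
For an in-line slider-crank, x = r cosθ + √(L² − r² sin²θ), so v = −rω sinθ·[1 + r cosθ/√(L² − r² sin²θ)].
With r = 0.02 m, L = 0.0583 m, θ = 53.1°: √(L² − r² sin²θ) = 0.056063 m.
v = −0.02·307.1·0.79968·[1 + 0.02·0.60042/0.056063] = -5.9645 m/s.
|v| = 5.9645 m/s.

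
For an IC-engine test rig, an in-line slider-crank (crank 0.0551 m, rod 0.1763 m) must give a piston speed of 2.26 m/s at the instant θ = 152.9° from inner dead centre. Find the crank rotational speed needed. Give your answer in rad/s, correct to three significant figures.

For an in-line slider-crank, |v_piston| = rω|sinθ|·[1 + r cosθ/√(L² − r² sin²θ)].
With r = 0.0551 m, L = 0.1763 m, θ = 152.9°: the bracketed kinematic factor |dx/dθ| = 0.018045 m.
ω = v/|dx/dθ| = 2.26/0.018045 = 125.24 rad/s.

125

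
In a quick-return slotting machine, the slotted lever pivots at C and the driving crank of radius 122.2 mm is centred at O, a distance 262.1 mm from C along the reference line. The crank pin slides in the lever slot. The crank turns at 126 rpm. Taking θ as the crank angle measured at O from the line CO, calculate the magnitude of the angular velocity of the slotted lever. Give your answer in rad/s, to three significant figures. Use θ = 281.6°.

2.92

ω = 13.19 rad/s (from 126 rpm).
Crank pin A relative to C: A = (d + r cosθ, r sinθ); lever angle φ = atan2(r sinθ, d + r cosθ).
Differentiating tanφ: φ̇ = rω(d cosθ + r)/(d² + r² + 2dr cosθ).
d² + r² + 2dr cosθ = |CA|² = 0.0965097 m²;  d cosθ + r = +0.1749 m.
|ω_lever| = |0.1222·13.19·+0.1749| / 0.0965097 = 2.9221 rad/s.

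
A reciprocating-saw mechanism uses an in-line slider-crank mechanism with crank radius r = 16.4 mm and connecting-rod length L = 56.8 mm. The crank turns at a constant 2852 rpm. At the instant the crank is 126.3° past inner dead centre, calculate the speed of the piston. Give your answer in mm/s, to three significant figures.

3250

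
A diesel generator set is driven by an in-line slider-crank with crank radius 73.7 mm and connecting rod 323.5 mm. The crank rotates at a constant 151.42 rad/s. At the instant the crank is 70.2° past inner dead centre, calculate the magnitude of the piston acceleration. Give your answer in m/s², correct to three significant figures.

271

ω = 151.4 rad/s
x(θ) = r cosθ + √(L² − r² sin²θ); with ω constant, a = ω²·d²x/dθ².
d²x/dθ² = −r cosθ − r²(cos2θ)/√u − r⁴ sin²2θ/(4u^{3/2}),  u = L² − r² sin²θ = 0.0998438 m².
Substituting r = 0.0737 m, L = 0.3235 m, θ = 70.2°: d²x/dθ² = -0.011815 m.
a = ω²·d²x/dθ² = (151.4)²·(-0.011815) = -270.89 m/s²;  |a| = 270.89 m/s².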